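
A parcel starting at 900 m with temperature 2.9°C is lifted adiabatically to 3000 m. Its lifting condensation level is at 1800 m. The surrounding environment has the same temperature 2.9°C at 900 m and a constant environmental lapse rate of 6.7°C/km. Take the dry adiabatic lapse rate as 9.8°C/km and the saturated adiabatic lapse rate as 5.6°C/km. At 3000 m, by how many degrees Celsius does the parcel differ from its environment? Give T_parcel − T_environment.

-1.47°C (parcel cooler than environment)

Parcel:
  900 → 1800 m (dry, 9.8°C/km): ΔT = -9.8 × 0.9 = -8.82°C → T = -5.92°C
  1800 → 3000 m (saturated, 5.6°C/km): ΔT = -5.6 × 1.2 = -6.72°C → T = -12.64°C
Environment:
  900 → 3000 m (environment, 6.7°C/km): ΔT = -6.7 × 2.1 = -14.07°C → T = -11.17°C
T_parcel − T_env = -12.64 − (-11.17) = -1.47°C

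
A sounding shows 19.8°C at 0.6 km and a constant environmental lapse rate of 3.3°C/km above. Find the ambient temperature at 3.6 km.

From 600 m to 3600 m (environmental): cools by 3.3 × 3 = 9.9°C, giving 9.9°C.

9.9°C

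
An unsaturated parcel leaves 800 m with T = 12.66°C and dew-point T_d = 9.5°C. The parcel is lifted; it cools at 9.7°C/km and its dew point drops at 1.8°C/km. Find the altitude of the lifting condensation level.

1200 m

T and T_d converge at 9.7 − 1.8 = 7.9°C per km
Height above start = (12.66 − 9.5) / 7.9 = 0.4 km
LCL altitude = 800 m + 400 m = 1200 m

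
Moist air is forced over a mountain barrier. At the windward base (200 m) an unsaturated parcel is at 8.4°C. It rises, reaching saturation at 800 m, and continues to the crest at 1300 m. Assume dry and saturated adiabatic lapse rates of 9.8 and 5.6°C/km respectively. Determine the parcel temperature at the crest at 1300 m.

-0.28°C

200 → 800 m (dry, 9.8°C/km): ΔT = -9.8 × 0.6 = -5.88°C → T = 2.52°C
800 → 1300 m (saturated, 5.6°C/km): ΔT = -5.6 × 0.5 = -2.8°C → T = -0.28°C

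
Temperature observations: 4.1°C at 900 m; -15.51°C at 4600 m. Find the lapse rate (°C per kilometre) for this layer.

Γ = −ΔT/Δz = (4.1 − (-15.51)) / (4600 − 900) m
  = 19.61°C / 3.7 km = 5.3°C/km

5.3°C/km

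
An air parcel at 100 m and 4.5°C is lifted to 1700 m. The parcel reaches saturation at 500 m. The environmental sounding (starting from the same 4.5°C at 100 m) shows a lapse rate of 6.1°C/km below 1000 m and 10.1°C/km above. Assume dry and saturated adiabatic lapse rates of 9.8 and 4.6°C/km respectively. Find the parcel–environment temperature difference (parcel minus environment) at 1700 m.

Parcel:
  Dry to 500 m: -9.8 × 0.4 km = -3.92°C, so T = 0.58°C.
  Saturated to 1700 m: -4.6 × 1.2 km = -5.52°C, so T = -4.94°C.
Environment:
  Environment, lower layer to 1000 m: -6.1 × 0.9 km = -5.49°C, so T = -0.99°C.
  Environment, upper layer to 1700 m: -10.1 × 0.7 km = -7.07°C, so T = -8.06°C.
T_parcel − T_env = -4.94 − (-8.06) = +3.12°C

+3.12°C (parcel warmer than environment)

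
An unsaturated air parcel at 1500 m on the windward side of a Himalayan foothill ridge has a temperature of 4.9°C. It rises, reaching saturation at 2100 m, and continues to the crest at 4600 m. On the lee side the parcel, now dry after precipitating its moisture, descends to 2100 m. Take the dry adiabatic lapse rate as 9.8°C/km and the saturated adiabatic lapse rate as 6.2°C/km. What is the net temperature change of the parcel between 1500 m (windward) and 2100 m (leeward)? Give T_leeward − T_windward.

1500–2100 m, dry: Δz = 0.6 km ⇒ ΔT = -5.88°C; T = -0.98°C
2100–4600 m, saturated: Δz = 2.5 km ⇒ ΔT = -15.5°C; T = -16.48°C
4600–2100 m, dry descent: Δz = 2.5 km ⇒ ΔT = +24.5°C; T = 8.02°C
Net change vs windward start: 8.02 − 4.9 = +3.12°C

+3.12°C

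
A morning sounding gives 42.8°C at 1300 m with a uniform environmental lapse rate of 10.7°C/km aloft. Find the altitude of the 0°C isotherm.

5300 m

Height above start = (42.8 − 0) / 10.7 = 4 km
Altitude = 1300 m + 4000 m = 5300 m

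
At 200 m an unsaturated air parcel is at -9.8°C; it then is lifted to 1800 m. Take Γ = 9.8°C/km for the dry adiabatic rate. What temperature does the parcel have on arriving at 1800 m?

200–1800 m, dry adiabatic: Δz = 1.6 km ⇒ ΔT = -15.68°C; T = -25.48°C

-25.48°C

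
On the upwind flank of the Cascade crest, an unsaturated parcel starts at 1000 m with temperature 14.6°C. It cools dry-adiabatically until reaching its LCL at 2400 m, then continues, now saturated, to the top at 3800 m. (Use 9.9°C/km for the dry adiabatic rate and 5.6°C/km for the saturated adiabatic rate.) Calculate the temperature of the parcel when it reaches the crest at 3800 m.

-7.1°C

Dry to 2400 m: -9.9 × 1.4 km = -13.86°C, so T = 0.74°C.
Saturated to 3800 m: -5.6 × 1.4 km = -7.84°C, so T = -7.1°C.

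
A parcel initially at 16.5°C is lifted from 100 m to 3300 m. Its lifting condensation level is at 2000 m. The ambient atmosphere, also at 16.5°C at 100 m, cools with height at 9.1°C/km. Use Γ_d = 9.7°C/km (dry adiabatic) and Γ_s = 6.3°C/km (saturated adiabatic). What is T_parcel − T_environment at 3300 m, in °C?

Parcel:
  Dry to 2000 m: -9.7 × 1.9 km = -18.43°C, so T = -1.93°C.
  Saturated to 3300 m: -6.3 × 1.3 km = -8.19°C, so T = -10.12°C.
Environment:
  Environment to 3300 m: -9.1 × 3.2 km = -29.12°C, so T = -12.62°C.
T_parcel − T_env = -10.12 − (-12.62) = +2.5°C

+2.5°C (parcel warmer than environment)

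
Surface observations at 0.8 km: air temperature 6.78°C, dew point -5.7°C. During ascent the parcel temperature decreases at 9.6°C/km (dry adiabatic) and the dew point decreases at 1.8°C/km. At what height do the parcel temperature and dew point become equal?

T and T_d converge at 9.6 − 1.8 = 7.8°C per km
Height above start = (6.78 − (-5.7)) / 7.8 = 1.6 km
LCL altitude = 800 m + 1600 m = 2400 m

2.4 km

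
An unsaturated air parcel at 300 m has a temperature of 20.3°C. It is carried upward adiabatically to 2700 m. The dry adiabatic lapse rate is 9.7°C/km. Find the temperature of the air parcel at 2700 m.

-2.98°C

Dry adiabatic to 2700 m: -9.7 × 2.4 km = -23.28°C, so T = -2.98°C.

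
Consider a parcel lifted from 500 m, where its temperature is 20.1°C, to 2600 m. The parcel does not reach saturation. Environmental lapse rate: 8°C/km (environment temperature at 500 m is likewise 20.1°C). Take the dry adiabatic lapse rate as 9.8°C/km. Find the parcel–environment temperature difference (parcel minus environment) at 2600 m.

Parcel:
  500 → 2600 m (dry, 9.8°C/km): ΔT = -9.8 × 2.1 = -20.58°C → T = -0.48°C
Environment:
  500 → 2600 m (environment, 8°C/km): ΔT = -8 × 2.1 = -16.8°C → T = 3.3°C
T_parcel − T_env = -0.48 − 3.3 = -3.78°C

-3.78°C (parcel cooler than environment)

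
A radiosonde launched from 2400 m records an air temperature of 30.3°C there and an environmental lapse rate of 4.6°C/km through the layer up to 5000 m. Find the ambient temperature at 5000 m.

From 2400 m to 5000 m (environmental): cools by 4.6 × 2.6 = 11.96°C, giving 18.34°C.

18.34°C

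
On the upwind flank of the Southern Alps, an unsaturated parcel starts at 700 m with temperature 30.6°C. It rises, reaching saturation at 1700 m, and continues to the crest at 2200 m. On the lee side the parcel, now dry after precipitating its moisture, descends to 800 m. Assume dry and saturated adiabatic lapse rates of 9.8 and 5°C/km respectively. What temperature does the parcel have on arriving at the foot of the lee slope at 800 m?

32.02°C

700 → 1700 m (dry, 9.8°C/km): ΔT = -9.8 × 1 = -9.8°C → T = 20.8°C
1700 → 2200 m (saturated, 5°C/km): ΔT = -5 × 0.5 = -2.5°C → T = 18.3°C
2200 → 800 m (dry descent, 9.8°C/km): ΔT = +9.8 × 1.4 = +13.72°C → T = 32.02°C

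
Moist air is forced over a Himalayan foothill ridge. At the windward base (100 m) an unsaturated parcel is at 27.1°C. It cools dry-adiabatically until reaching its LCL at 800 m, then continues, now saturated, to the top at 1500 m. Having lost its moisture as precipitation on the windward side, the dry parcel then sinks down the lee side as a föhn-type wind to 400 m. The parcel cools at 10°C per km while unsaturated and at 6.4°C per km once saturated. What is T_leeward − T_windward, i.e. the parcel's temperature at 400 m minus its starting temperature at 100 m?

-0.48°C

Dry to 800 m: -10 × 0.7 km = -7°C, so T = 20.1°C.
Saturated to 1500 m: -6.4 × 0.7 km = -4.48°C, so T = 15.62°C.
Dry descent to 400 m: +10 × 1.1 km = +11°C, so T = 26.62°C.
Net change vs windward start: 26.62 − 27.1 = -0.48°C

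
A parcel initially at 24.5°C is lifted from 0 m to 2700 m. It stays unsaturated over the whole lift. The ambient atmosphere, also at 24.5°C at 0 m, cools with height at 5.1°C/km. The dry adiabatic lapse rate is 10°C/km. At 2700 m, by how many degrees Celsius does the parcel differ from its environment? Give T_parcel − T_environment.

Parcel:
  From 0 m to 2700 m (dry): cools by 10 × 2.7 = 27°C, giving -2.5°C.
Environment:
  From 0 m to 2700 m (environment): cools by 5.1 × 2.7 = 13.77°C, giving 10.73°C.
T_parcel − T_env = -2.5 − 10.73 = -13.23°C

-13.23°C (parcel cooler than environment)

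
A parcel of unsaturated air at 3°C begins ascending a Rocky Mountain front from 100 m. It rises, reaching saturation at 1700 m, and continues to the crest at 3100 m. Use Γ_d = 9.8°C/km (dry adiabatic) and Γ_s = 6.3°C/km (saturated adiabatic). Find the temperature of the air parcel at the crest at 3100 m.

-21.5°C

Dry to 1700 m: -9.8 × 1.6 km = -15.68°C, so T = -12.68°C.
Saturated to 3100 m: -6.3 × 1.4 km = -8.82°C, so T = -21.5°C.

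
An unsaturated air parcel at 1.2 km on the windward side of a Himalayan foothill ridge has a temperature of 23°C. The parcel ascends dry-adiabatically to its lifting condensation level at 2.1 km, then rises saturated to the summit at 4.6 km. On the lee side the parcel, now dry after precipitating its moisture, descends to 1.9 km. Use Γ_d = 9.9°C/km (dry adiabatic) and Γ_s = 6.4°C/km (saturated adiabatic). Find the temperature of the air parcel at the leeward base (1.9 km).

24.82°C

From 1200 m to 2100 m (dry): cools by 9.9 × 0.9 = 8.91°C, giving 14.09°C.
From 2100 m to 4600 m (saturated): cools by 6.4 × 2.5 = 16°C, giving -1.91°C.
From 4600 m to 1900 m (dry descent): warms by 9.9 × 2.7 = 26.73°C, giving 24.82°C.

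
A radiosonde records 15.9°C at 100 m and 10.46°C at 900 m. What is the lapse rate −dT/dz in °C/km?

Γ = −ΔT/Δz = (15.9 − 10.46) / (900 − 100) m
  = 5.44°C / 0.8 km = 6.8°C/km

6.8°C/km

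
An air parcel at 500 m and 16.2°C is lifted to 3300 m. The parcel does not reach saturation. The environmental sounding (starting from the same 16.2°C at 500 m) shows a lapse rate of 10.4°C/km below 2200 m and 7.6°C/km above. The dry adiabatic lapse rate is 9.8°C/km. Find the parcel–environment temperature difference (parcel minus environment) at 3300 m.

-1.4°C (parcel cooler than environment)

Parcel:
  500 → 3300 m (dry, 9.8°C/km): ΔT = -9.8 × 2.8 = -27.44°C → T = -11.24°C
Environment:
  500 → 2200 m (environment, lower layer, 10.4°C/km): ΔT = -10.4 × 1.7 = -17.68°C → T = -1.48°C
  2200 → 3300 m (environment, upper layer, 7.6°C/km): ΔT = -7.6 × 1.1 = -8.36°C → T = -9.84°C
T_parcel − T_env = -11.24 − (-9.84) = -1.4°C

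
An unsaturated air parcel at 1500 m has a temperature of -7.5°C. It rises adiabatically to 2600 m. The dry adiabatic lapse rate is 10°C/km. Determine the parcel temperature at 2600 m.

1500 → 2600 m (dry adiabatic, 10°C/km): ΔT = -10 × 1.1 = -11°C → T = -18.5°C

-18.5°C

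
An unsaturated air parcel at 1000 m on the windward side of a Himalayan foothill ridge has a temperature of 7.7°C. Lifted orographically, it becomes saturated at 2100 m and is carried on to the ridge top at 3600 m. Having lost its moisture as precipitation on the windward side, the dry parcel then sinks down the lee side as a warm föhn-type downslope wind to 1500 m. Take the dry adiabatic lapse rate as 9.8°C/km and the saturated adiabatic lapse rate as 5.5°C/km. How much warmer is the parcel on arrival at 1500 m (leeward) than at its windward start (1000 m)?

1000–2100 m, dry: Δz = 1.1 km ⇒ ΔT = -10.78°C; T = -3.08°C
2100–3600 m, saturated: Δz = 1.5 km ⇒ ΔT = -8.25°C; T = -11.33°C
3600–1500 m, dry descent: Δz = 2.1 km ⇒ ΔT = +20.58°C; T = 9.25°C
Net change vs windward start: 9.25 − 7.7 = +1.55°C

+1.55°C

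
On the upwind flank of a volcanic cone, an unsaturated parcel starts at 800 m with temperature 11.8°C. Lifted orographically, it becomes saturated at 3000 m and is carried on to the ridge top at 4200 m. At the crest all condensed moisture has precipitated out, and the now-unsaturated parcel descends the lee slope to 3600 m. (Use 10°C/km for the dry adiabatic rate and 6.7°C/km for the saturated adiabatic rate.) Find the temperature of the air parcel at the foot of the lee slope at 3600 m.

800 → 3000 m (dry, 10°C/km): ΔT = -10 × 2.2 = -22°C → T = -10.2°C
3000 → 4200 m (saturated, 6.7°C/km): ΔT = -6.7 × 1.2 = -8.04°C → T = -18.24°C
4200 → 3600 m (dry descent, 10°C/km): ΔT = +10 × 0.6 = +6°C → T = -12.24°C

-12.24°C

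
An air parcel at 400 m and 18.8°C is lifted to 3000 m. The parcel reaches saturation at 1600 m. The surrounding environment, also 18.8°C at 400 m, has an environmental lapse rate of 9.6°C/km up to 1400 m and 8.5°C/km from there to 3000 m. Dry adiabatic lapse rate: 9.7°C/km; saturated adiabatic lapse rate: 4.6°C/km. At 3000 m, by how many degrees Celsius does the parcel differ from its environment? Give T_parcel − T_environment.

Parcel:
  Dry to 1600 m: -9.7 × 1.2 km = -11.64°C, so T = 7.16°C.
  Saturated to 3000 m: -4.6 × 1.4 km = -6.44°C, so T = 0.72°C.
Environment:
  Environment, lower layer to 1400 m: -9.6 × 1 km = -9.6°C, so T = 9.2°C.
  Environment, upper layer to 3000 m: -8.5 × 1.6 km = -13.6°C, so T = -4.4°C.
T_parcel − T_env = 0.72 − (-4.4) = +5.12°C

+5.12°C (parcel warmer than environment)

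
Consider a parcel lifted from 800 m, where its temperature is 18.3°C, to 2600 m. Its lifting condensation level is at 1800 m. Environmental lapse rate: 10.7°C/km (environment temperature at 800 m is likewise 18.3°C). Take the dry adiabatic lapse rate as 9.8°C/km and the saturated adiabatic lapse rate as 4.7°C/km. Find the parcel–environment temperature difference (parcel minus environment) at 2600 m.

+5.7°C (parcel warmer than environment)

Parcel:
  800 → 1800 m (dry, 9.8°C/km): ΔT = -9.8 × 1 = -9.8°C → T = 8.5°C
  1800 → 2600 m (saturated, 4.7°C/km): ΔT = -4.7 × 0.8 = -3.76°C → T = 4.74°C
Environment:
  800 → 2600 m (environment, 10.7°C/km): ΔT = -10.7 × 1.8 = -19.26°C → T = -0.96°C
T_parcel − T_env = 4.74 − (-0.96) = +5.7°C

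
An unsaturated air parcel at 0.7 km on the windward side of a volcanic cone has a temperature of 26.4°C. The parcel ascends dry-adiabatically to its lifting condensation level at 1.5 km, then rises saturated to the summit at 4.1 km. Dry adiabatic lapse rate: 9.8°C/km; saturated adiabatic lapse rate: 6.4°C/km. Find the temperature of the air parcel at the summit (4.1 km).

1.92°C

Dry to 1500 m: -9.8 × 0.8 km = -7.84°C, so T = 18.56°C.
Saturated to 4100 m: -6.4 × 2.6 km = -16.64°C, so T = 1.92°C.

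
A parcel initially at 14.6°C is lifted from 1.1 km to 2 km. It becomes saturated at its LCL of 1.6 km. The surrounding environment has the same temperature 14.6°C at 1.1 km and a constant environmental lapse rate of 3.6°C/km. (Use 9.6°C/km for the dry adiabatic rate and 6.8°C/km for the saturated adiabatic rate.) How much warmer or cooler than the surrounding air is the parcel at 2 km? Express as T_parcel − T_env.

Parcel:
  1100 → 1600 m (dry, 9.6°C/km): ΔT = -9.6 × 0.5 = -4.8°C → T = 9.8°C
  1600 → 2000 m (saturated, 6.8°C/km): ΔT = -6.8 × 0.4 = -2.72°C → T = 7.08°C
Environment:
  1100 → 2000 m (environment, 3.6°C/km): ΔT = -3.6 × 0.9 = -3.24°C → T = 11.36°C
T_parcel − T_env = 7.08 − 11.36 = -4.28°C

-4.28°C (parcel cooler than environment)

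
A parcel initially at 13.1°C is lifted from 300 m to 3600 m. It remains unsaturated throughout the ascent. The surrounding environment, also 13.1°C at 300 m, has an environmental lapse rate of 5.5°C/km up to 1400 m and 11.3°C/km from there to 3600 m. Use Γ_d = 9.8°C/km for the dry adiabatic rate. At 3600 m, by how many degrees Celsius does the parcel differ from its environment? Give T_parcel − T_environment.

-1.43°C (parcel cooler than environment)

Parcel:
  300 → 3600 m (dry, 9.8°C/km): ΔT = -9.8 × 3.3 = -32.34°C → T = -19.24°C
Environment:
  300 → 1400 m (environment, lower layer, 5.5°C/km): ΔT = -5.5 × 1.1 = -6.05°C → T = 7.05°C
  1400 → 3600 m (environment, upper layer, 11.3°C/km): ΔT = -11.3 × 2.2 = -24.86°C → T = -17.81°C
T_parcel − T_env = -19.24 − (-17.81) = -1.43°C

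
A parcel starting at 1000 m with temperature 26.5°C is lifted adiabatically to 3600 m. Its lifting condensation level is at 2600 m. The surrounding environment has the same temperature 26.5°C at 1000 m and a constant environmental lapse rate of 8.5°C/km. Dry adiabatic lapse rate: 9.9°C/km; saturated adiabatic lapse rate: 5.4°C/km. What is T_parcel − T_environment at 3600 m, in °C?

Parcel:
  Dry to 2600 m: -9.9 × 1.6 km = -15.84°C, so T = 10.66°C.
  Saturated to 3600 m: -5.4 × 1 km = -5.4°C, so T = 5.26°C.
Environment:
  Environment to 3600 m: -8.5 × 2.6 km = -22.1°C, so T = 4.4°C.
T_parcel − T_env = 5.26 − 4.4 = +0.86°C

+0.86°C (parcel warmer than environment)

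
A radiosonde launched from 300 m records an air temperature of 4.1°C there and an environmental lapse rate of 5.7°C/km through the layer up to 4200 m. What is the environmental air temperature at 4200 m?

Environmental to 4200 m: -5.7 × 3.9 km = -22.23°C, so T = -18.13°C.

-18.13°C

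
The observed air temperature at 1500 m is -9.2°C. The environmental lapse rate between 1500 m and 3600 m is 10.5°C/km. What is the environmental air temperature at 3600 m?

Environmental to 3600 m: -10.5 × 2.1 km = -22.05°C, so T = -31.25°C.

-31.25°C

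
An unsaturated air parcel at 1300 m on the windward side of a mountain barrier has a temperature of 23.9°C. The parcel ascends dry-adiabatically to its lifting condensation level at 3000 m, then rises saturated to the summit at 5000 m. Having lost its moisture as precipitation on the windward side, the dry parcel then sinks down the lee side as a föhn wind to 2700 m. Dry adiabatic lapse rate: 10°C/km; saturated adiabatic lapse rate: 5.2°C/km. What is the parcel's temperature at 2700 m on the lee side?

1300 → 3000 m (dry, 10°C/km): ΔT = -10 × 1.7 = -17°C → T = 6.9°C
3000 → 5000 m (saturated, 5.2°C/km): ΔT = -5.2 × 2 = -10.4°C → T = -3.5°C
5000 → 2700 m (dry descent, 10°C/km): ΔT = +10 × 2.3 = +23°C → T = 19.5°C

19.5°C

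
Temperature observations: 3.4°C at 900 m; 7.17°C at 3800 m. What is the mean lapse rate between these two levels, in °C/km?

Γ = −ΔT/Δz = (3.4 − 7.17) / (3800 − 900) m
  = -3.77°C / 2.9 km = -1.3°C/km

-1.3°C/km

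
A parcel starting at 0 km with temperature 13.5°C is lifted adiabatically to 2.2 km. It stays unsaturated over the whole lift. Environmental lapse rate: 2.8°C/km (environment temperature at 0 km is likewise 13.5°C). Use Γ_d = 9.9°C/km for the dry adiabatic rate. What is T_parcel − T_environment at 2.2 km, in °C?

Parcel:
  Dry to 2200 m: -9.9 × 2.2 km = -21.78°C, so T = -8.28°C.
Environment:
  Environment to 2200 m: -2.8 × 2.2 km = -6.16°C, so T = 7.34°C.
T_parcel − T_env = -8.28 − 7.34 = -15.62°C

-15.62°C (parcel cooler than environment)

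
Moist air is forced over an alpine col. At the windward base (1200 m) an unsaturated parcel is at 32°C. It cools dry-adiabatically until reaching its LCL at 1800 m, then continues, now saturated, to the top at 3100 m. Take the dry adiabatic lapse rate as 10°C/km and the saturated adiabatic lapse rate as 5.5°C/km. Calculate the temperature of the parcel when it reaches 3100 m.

18.85°C

1200 → 1800 m (dry, 10°C/km): ΔT = -10 × 0.6 = -6°C → T = 26°C
1800 → 3100 m (saturated, 5.5°C/km): ΔT = -5.5 × 1.3 = -7.15°C → T = 18.85°C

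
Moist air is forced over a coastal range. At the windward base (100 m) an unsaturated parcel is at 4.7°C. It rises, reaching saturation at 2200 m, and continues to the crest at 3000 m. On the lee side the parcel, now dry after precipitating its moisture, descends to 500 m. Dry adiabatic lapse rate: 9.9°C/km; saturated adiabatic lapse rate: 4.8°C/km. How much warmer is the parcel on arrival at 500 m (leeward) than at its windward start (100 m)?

From 100 m to 2200 m (dry): cools by 9.9 × 2.1 = 20.79°C, giving -16.09°C.
From 2200 m to 3000 m (saturated): cools by 4.8 × 0.8 = 3.84°C, giving -19.93°C.
From 3000 m to 500 m (dry descent): warms by 9.9 × 2.5 = 24.75°C, giving 4.82°C.
Net change vs windward start: 4.82 − 4.7 = +0.12°C

+0.12°C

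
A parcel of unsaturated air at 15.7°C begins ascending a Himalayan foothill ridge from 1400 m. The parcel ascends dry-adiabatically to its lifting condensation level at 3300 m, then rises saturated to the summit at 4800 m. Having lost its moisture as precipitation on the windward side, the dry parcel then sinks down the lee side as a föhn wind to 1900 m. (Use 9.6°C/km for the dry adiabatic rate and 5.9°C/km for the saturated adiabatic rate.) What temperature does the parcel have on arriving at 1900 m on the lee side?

16.45°C

1400 → 3300 m (dry, 9.6°C/km): ΔT = -9.6 × 1.9 = -18.24°C → T = -2.54°C
3300 → 4800 m (saturated, 5.9°C/km): ΔT = -5.9 × 1.5 = -8.85°C → T = -11.39°C
4800 → 1900 m (dry descent, 9.6°C/km): ΔT = +9.6 × 2.9 = +27.84°C → T = 16.45°C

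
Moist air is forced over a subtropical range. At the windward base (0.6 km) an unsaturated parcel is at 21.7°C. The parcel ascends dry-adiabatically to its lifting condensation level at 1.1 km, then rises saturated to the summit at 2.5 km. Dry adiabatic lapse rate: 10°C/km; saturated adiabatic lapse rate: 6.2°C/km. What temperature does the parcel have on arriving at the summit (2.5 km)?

From 600 m to 1100 m (dry): cools by 10 × 0.5 = 5°C, giving 16.7°C.
From 1100 m to 2500 m (saturated): cools by 6.2 × 1.4 = 8.68°C, giving 8.02°C.

8.02°C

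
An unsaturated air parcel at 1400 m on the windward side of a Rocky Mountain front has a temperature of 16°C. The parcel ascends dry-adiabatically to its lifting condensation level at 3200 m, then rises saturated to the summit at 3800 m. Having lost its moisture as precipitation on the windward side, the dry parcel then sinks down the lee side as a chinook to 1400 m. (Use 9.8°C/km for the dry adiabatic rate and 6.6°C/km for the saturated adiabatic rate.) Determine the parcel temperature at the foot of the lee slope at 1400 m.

From 1400 m to 3200 m (dry): cools by 9.8 × 1.8 = 17.64°C, giving -1.64°C.
From 3200 m to 3800 m (saturated): cools by 6.6 × 0.6 = 3.96°C, giving -5.6°C.
From 3800 m to 1400 m (dry descent): warms by 9.8 × 2.4 = 23.52°C, giving 17.92°C.

17.92°C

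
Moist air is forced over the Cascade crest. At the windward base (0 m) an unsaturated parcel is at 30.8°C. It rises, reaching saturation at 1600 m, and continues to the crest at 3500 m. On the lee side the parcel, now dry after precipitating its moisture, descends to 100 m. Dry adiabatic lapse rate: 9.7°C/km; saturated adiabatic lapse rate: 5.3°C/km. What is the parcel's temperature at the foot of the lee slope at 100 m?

From 0 m to 1600 m (dry): cools by 9.7 × 1.6 = 15.52°C, giving 15.28°C.
From 1600 m to 3500 m (saturated): cools by 5.3 × 1.9 = 10.07°C, giving 5.21°C.
From 3500 m to 100 m (dry descent): warms by 9.7 × 3.4 = 32.98°C, giving 38.19°C.

38.19°C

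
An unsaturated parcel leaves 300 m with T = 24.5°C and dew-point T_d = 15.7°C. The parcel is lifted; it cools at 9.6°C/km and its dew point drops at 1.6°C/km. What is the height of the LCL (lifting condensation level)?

1400 m

T and T_d converge at 9.6 − 1.6 = 8°C per km
Height above start = (24.5 − 15.7) / 8 = 1.1 km
LCL altitude = 300 m + 1100 m = 1400 m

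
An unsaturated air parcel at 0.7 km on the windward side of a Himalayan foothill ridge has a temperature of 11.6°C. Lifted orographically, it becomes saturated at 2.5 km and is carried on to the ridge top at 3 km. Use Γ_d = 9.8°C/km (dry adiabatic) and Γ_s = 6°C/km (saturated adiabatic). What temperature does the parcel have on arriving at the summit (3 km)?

-9.04°C

700–2500 m, dry: Δz = 1.8 km ⇒ ΔT = -17.64°C; T = -6.04°C
2500–3000 m, saturated: Δz = 0.5 km ⇒ ΔT = -3°C; T = -9.04°C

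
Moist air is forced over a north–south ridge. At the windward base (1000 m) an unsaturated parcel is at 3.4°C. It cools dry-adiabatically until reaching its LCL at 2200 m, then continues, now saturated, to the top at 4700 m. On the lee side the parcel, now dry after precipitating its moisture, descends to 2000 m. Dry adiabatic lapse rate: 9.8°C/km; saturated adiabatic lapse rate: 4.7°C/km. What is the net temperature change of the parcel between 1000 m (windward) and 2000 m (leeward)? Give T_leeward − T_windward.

+2.95°C

Dry to 2200 m: -9.8 × 1.2 km = -11.76°C, so T = -8.36°C.
Saturated to 4700 m: -4.7 × 2.5 km = -11.75°C, so T = -20.11°C.
Dry descent to 2000 m: +9.8 × 2.7 km = +26.46°C, so T = 6.35°C.
Net change vs windward start: 6.35 − 3.4 = +2.95°C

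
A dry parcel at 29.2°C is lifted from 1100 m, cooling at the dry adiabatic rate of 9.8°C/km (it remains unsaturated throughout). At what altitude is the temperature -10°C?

Height above start = (29.2 − (-10)) / 9.8 = 4 km
Altitude = 1100 m + 4000 m = 5100 m

5100 m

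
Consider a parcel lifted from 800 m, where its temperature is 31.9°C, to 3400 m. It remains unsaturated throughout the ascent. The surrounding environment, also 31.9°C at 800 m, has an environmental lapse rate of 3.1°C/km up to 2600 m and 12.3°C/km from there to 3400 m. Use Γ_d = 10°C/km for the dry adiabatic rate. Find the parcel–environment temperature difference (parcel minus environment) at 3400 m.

Parcel:
  800 → 3400 m (dry, 10°C/km): ΔT = -10 × 2.6 = -26°C → T = 5.9°C
Environment:
  800 → 2600 m (environment, lower layer, 3.1°C/km): ΔT = -3.1 × 1.8 = -5.58°C → T = 26.32°C
  2600 → 3400 m (environment, upper layer, 12.3°C/km): ΔT = -12.3 × 0.8 = -9.84°C → T = 16.48°C
T_parcel − T_env = 5.9 − 16.48 = -10.58°C

-10.58°C (parcel cooler than environment)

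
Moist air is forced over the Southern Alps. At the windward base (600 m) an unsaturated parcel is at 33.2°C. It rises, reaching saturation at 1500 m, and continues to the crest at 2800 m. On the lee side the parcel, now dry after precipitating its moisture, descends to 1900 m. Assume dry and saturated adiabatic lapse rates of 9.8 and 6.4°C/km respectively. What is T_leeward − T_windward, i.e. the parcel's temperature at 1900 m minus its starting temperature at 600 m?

Dry to 1500 m: -9.8 × 0.9 km = -8.82°C, so T = 24.38°C.
Saturated to 2800 m: -6.4 × 1.3 km = -8.32°C, so T = 16.06°C.
Dry descent to 1900 m: +9.8 × 0.9 km = +8.82°C, so T = 24.88°C.
Net change vs windward start: 24.88 − 33.2 = -8.32°C

-8.32°C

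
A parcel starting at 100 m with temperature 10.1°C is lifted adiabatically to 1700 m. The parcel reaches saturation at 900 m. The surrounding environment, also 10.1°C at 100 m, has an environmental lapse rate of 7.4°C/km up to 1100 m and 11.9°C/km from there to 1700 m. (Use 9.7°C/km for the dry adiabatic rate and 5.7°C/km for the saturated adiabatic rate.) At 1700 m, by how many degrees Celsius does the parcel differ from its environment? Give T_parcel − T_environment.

Parcel:
  From 100 m to 900 m (dry): cools by 9.7 × 0.8 = 7.76°C, giving 2.34°C.
  From 900 m to 1700 m (saturated): cools by 5.7 × 0.8 = 4.56°C, giving -2.22°C.
Environment:
  From 100 m to 1100 m (environment, lower layer): cools by 7.4 × 1 = 7.4°C, giving 2.7°C.
  From 1100 m to 1700 m (environment, upper layer): cools by 11.9 × 0.6 = 7.14°C, giving -4.44°C.
T_parcel − T_env = -2.22 − (-4.44) = +2.22°C

+2.22°C (parcel warmer than environment)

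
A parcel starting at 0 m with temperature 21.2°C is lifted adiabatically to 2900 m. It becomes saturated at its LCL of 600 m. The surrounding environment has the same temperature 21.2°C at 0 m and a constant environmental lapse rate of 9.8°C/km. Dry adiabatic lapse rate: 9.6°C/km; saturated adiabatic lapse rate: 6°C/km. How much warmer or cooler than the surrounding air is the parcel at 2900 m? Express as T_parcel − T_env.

Parcel:
  0–600 m, dry: Δz = 0.6 km ⇒ ΔT = -5.76°C; T = 15.44°C
  600–2900 m, saturated: Δz = 2.3 km ⇒ ΔT = -13.8°C; T = 1.64°C
Environment:
  0–2900 m, environment: Δz = 2.9 km ⇒ ΔT = -28.42°C; T = -7.22°C
T_parcel − T_env = 1.64 − (-7.22) = +8.86°C

+8.86°C (parcel warmer than environment)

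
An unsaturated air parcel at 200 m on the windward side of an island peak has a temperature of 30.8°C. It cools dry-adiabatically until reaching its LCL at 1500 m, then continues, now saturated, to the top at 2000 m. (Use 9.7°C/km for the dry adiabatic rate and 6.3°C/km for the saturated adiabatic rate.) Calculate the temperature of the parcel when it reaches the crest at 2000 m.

15.04°C

200–1500 m, dry: Δz = 1.3 km ⇒ ΔT = -12.61°C; T = 18.19°C
1500–2000 m, saturated: Δz = 0.5 km ⇒ ΔT = -3.15°C; T = 15.04°C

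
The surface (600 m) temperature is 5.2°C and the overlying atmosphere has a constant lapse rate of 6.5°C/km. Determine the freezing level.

Height above start = (5.2 − 0) / 6.5 = 0.8 km
Altitude = 600 m + 800 m = 1400 m

1400 m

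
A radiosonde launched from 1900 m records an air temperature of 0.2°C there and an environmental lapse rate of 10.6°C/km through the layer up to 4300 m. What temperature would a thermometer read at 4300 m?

-25.24°C

1900–4300 m, environmental: Δz = 2.4 km ⇒ ΔT = -25.44°C; T = -25.24°C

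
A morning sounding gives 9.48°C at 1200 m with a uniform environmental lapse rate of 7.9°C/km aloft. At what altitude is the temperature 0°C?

2400 m

Height above start = (9.48 − 0) / 7.9 = 1.2 km
Altitude = 1200 m + 1200 m = 2400 m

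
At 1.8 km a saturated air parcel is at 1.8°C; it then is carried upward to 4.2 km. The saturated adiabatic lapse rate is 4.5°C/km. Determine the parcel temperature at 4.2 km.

1800–4200 m, saturated adiabatic: Δz = 2.4 km ⇒ ΔT = -10.8°C; T = -9°C

-9°C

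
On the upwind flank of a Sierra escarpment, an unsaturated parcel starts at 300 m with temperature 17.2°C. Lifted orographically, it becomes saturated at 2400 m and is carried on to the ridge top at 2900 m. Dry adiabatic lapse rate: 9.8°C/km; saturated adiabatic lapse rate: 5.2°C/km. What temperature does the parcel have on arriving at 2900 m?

Dry to 2400 m: -9.8 × 2.1 km = -20.58°C, so T = -3.38°C.
Saturated to 2900 m: -5.2 × 0.5 km = -2.6°C, so T = -5.98°C.

-5.98°C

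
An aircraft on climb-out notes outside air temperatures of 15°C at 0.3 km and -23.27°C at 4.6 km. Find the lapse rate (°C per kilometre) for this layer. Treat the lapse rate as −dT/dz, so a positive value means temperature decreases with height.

Γ = −ΔT/Δz = (15 − (-23.27)) / (4600 − 300) m
  = 38.27°C / 4.3 km = 8.9°C/km

8.9°C/km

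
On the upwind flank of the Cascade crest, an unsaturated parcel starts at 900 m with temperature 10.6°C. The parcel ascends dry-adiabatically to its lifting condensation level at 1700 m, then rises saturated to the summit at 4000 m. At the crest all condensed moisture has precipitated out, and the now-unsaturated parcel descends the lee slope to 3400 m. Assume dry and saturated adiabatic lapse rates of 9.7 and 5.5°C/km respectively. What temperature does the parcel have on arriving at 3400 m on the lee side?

-3.99°C

From 900 m to 1700 m (dry): cools by 9.7 × 0.8 = 7.76°C, giving 2.84°C.
From 1700 m to 4000 m (saturated): cools by 5.5 × 2.3 = 12.65°C, giving -9.81°C.
From 4000 m to 3400 m (dry descent): warms by 9.7 × 0.6 = 5.82°C, giving -3.99°C.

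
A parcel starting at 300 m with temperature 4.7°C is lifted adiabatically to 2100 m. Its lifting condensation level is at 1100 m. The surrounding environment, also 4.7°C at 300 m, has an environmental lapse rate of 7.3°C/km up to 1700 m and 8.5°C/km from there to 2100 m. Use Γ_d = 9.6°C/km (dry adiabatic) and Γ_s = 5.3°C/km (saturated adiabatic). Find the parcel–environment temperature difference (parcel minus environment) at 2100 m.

Parcel:
  300–1100 m, dry: Δz = 0.8 km ⇒ ΔT = -7.68°C; T = -2.98°C
  1100–2100 m, saturated: Δz = 1 km ⇒ ΔT = -5.3°C; T = -8.28°C
Environment:
  300–1700 m, environment, lower layer: Δz = 1.4 km ⇒ ΔT = -10.22°C; T = -5.52°C
  1700–2100 m, environment, upper layer: Δz = 0.4 km ⇒ ΔT = -3.4°C; T = -8.92°C
T_parcel − T_env = -8.28 − (-8.92) = +0.64°C

+0.64°C (parcel warmer than environment)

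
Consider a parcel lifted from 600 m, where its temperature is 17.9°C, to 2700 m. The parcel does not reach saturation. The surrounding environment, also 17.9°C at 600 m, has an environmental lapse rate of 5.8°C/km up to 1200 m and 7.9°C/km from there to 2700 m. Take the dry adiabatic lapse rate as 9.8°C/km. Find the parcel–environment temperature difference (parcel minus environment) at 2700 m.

-5.25°C (parcel cooler than environment)

Parcel:
  600–2700 m, dry: Δz = 2.1 km ⇒ ΔT = -20.58°C; T = -2.68°C
Environment:
  600–1200 m, environment, lower layer: Δz = 0.6 km ⇒ ΔT = -3.48°C; T = 14.42°C
  1200–2700 m, environment, upper layer: Δz = 1.5 km ⇒ ΔT = -11.85°C; T = 2.57°C
T_parcel − T_env = -2.68 − 2.57 = -5.25°C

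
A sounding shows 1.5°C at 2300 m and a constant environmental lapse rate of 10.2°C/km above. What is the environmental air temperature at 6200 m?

-38.28°C

Environmental to 6200 m: -10.2 × 3.9 km = -39.78°C, so T = -38.28°C.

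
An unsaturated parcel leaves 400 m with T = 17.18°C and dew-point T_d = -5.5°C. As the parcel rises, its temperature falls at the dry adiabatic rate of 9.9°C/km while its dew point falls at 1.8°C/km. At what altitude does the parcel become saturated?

T and T_d converge at 9.9 − 1.8 = 8.1°C per km
Height above start = (17.18 − (-5.5)) / 8.1 = 2.8 km
LCL altitude = 400 m + 2800 m = 3200 m

3200 m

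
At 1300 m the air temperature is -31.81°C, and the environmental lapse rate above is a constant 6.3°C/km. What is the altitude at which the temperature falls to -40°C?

2600 m

Height above start = (-31.81 − (-40)) / 6.3 = 1.3 km
Altitude = 1300 m + 1300 m = 2600 m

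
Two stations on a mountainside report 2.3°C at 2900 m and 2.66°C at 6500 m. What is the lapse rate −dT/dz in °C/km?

-0.1°C/km

Γ = −ΔT/Δz = (2.3 − 2.66) / (6500 − 2900) m
  = -0.36°C / 3.6 km = -0.1°C/km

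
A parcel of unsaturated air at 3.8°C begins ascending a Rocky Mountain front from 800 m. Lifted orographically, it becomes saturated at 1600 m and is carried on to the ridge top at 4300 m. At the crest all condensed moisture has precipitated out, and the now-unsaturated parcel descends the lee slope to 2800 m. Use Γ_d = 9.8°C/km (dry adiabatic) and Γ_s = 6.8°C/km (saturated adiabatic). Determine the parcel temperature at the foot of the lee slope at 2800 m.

From 800 m to 1600 m (dry): cools by 9.8 × 0.8 = 7.84°C, giving -4.04°C.
From 1600 m to 4300 m (saturated): cools by 6.8 × 2.7 = 18.36°C, giving -22.4°C.
From 4300 m to 2800 m (dry descent): warms by 9.8 × 1.5 = 14.7°C, giving -7.7°C.

-7.7°C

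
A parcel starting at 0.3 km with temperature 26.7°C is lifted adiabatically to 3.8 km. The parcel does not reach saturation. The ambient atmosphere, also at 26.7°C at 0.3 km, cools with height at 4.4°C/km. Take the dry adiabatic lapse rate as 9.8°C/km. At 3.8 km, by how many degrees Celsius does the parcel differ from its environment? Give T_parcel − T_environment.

-18.9°C (parcel cooler than environment)

Parcel:
  300 → 3800 m (dry, 9.8°C/km): ΔT = -9.8 × 3.5 = -34.3°C → T = -7.6°C
Environment:
  300 → 3800 m (environment, 4.4°C/km): ΔT = -4.4 × 3.5 = -15.4°C → T = 11.3°C
T_parcel − T_env = -7.6 − 11.3 = -18.9°C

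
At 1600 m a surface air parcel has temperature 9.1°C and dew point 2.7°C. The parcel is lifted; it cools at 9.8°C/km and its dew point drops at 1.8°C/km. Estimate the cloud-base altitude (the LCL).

2400 m

T and T_d converge at 9.8 − 1.8 = 8°C per km
Height above start = (9.1 − 2.7) / 8 = 0.8 km
LCL altitude = 1600 m + 800 m = 2400 m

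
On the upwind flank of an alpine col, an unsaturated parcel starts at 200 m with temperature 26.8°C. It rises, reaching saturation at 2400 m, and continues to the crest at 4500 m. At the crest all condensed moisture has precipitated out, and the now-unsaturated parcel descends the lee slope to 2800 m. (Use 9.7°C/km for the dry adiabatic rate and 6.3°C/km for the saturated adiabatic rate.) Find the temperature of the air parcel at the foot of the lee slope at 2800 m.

200–2400 m, dry: Δz = 2.2 km ⇒ ΔT = -21.34°C; T = 5.46°C
2400–4500 m, saturated: Δz = 2.1 km ⇒ ΔT = -13.23°C; T = -7.77°C
4500–2800 m, dry descent: Δz = 1.7 km ⇒ ΔT = +16.49°C; T = 8.72°C

8.72°C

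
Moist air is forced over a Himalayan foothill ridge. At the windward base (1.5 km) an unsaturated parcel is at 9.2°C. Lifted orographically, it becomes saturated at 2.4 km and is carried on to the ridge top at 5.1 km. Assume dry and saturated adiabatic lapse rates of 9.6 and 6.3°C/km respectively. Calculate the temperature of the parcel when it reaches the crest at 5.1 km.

1500–2400 m, dry: Δz = 0.9 km ⇒ ΔT = -8.64°C; T = 0.56°C
2400–5100 m, saturated: Δz = 2.7 km ⇒ ΔT = -17.01°C; T = -16.45°C

-16.45°C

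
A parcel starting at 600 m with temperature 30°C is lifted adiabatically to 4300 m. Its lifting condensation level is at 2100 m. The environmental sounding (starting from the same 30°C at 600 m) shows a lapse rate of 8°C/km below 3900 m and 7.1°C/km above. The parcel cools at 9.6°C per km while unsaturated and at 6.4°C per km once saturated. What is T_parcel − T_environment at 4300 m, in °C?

+0.76°C (parcel warmer than environment)

Parcel:
  600–2100 m, dry: Δz = 1.5 km ⇒ ΔT = -14.4°C; T = 15.6°C
  2100–4300 m, saturated: Δz = 2.2 km ⇒ ΔT = -14.08°C; T = 1.52°C
Environment:
  600–3900 m, environment, lower layer: Δz = 3.3 km ⇒ ΔT = -26.4°C; T = 3.6°C
  3900–4300 m, environment, upper layer: Δz = 0.4 km ⇒ ΔT = -2.84°C; T = 0.76°C
T_parcel − T_env = 1.52 − 0.76 = +0.76°C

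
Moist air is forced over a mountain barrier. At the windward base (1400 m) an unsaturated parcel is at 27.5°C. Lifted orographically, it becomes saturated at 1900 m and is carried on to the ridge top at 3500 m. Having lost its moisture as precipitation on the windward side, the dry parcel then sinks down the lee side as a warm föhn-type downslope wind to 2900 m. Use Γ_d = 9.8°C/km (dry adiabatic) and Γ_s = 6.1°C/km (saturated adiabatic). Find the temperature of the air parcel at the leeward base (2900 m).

18.72°C

1400 → 1900 m (dry, 9.8°C/km): ΔT = -9.8 × 0.5 = -4.9°C → T = 22.6°C
1900 → 3500 m (saturated, 6.1°C/km): ΔT = -6.1 × 1.6 = -9.76°C → T = 12.84°C
3500 → 2900 m (dry descent, 9.8°C/km): ΔT = +9.8 × 0.6 = +5.88°C → T = 18.72°C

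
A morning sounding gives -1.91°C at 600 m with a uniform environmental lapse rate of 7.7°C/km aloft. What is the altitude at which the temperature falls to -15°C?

Height above start = (-1.91 − (-15)) / 7.7 = 1.7 km
Altitude = 600 m + 1700 m = 2300 m

2300 m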